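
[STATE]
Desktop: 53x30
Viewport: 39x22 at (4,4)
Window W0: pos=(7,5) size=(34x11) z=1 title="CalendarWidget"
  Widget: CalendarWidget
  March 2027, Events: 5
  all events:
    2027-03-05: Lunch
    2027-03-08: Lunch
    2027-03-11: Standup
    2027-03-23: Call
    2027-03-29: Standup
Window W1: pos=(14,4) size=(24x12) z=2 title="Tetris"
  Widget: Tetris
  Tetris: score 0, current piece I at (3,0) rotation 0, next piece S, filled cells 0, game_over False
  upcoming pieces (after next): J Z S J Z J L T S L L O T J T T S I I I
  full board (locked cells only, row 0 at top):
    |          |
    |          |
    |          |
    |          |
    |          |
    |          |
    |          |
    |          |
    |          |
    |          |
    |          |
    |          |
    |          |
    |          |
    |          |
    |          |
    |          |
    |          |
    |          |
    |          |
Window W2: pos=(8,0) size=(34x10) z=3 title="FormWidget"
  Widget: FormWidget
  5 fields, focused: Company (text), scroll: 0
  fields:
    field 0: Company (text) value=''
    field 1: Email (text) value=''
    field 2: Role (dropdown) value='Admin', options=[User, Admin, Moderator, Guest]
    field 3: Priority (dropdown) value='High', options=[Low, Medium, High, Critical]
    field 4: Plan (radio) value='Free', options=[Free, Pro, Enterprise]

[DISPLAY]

    ┃  Email:      [                ]┃ 
   ┏┃  Role:       [Admin          ▼]┃ 
   ┃┃  Priority:   [High           ▼]┃ 
   ┠┃  Plan:       (●) Free  ( ) Pro ┃ 
   ┃┃                                ┃ 
   ┃┗━━━━━━━━━━━━━━━━━━━━━━━━━━━━━━━━┛ 
   ┃ 1  2 ┃          │           ┃  ┃  
   ┃ 8*  9┃          │           ┃  ┃  
   ┃15 16 ┃          │           ┃  ┃  
   ┃22 23*┃          │Score:     ┃  ┃  
   ┃29* 30┃          │0          ┃  ┃  
   ┗━━━━━━┗━━━━━━━━━━━━━━━━━━━━━━┛━━┛  
                                       
                                       
                                       
                                       
                                       
                                       
                                       
                                       
                                       
                                       


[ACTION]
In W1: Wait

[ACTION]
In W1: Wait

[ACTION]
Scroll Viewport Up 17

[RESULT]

    ┏━━━━━━━━━━━━━━━━━━━━━━━━━━━━━━━━┓ 
    ┃ FormWidget                     ┃ 
    ┠────────────────────────────────┨ 
    ┃> Company:    [                ]┃ 
    ┃  Email:      [                ]┃ 
   ┏┃  Role:       [Admin          ▼]┃ 
   ┃┃  Priority:   [High           ▼]┃ 
   ┠┃  Plan:       (●) Free  ( ) Pro ┃ 
   ┃┃                                ┃ 
   ┃┗━━━━━━━━━━━━━━━━━━━━━━━━━━━━━━━━┛ 
   ┃ 1  2 ┃          │           ┃  ┃  
   ┃ 8*  9┃          │           ┃  ┃  
   ┃15 16 ┃          │           ┃  ┃  
   ┃22 23*┃          │Score:     ┃  ┃  
   ┃29* 30┃          │0          ┃  ┃  
   ┗━━━━━━┗━━━━━━━━━━━━━━━━━━━━━━┛━━┛  
                                       
                                       
                                       
                                       
                                       
                                       


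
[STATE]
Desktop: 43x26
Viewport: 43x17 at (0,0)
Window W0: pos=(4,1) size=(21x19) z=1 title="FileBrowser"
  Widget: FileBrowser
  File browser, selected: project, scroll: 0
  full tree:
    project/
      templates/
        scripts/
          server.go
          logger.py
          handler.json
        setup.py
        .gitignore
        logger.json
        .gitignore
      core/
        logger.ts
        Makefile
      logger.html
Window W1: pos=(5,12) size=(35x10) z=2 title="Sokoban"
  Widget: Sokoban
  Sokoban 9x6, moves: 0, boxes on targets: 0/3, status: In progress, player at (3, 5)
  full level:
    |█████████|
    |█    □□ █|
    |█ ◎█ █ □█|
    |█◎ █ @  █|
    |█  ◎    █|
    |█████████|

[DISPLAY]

                                           
    ┏━━━━━━━━━━━━━━━━━━━┓                  
    ┃ FileBrowser       ┃                  
    ┠───────────────────┨                  
    ┃> [-] project/     ┃                  
    ┃    [+] templates/ ┃                  
    ┃    [+] core/      ┃                  
    ┃    logger.html    ┃                  
    ┃                   ┃                  
    ┃                   ┃                  
    ┃                   ┃                  
    ┃                   ┃                  
    ┃┏━━━━━━━━━━━━━━━━━━━━━━━━━━━━━━━━━┓   
    ┃┃ Sokoban                         ┃   
    ┃┠─────────────────────────────────┨   
    ┃┃█████████                        ┃   
    ┃┃█    □□ █                        ┃   


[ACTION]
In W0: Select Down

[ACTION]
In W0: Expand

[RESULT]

                                           
    ┏━━━━━━━━━━━━━━━━━━━┓                  
    ┃ FileBrowser       ┃                  
    ┠───────────────────┨                  
    ┃  [-] project/     ┃                  
    ┃  > [-] templates/ ┃                  
    ┃      [+] scripts/ ┃                  
    ┃      setup.py     ┃                  
    ┃      .gitignore   ┃                  
    ┃      logger.json  ┃                  
    ┃      .gitignore   ┃                  
    ┃    [+] core/      ┃                  
    ┃┏━━━━━━━━━━━━━━━━━━━━━━━━━━━━━━━━━┓   
    ┃┃ Sokoban                         ┃   
    ┃┠─────────────────────────────────┨   
    ┃┃█████████                        ┃   
    ┃┃█    □□ █                        ┃   


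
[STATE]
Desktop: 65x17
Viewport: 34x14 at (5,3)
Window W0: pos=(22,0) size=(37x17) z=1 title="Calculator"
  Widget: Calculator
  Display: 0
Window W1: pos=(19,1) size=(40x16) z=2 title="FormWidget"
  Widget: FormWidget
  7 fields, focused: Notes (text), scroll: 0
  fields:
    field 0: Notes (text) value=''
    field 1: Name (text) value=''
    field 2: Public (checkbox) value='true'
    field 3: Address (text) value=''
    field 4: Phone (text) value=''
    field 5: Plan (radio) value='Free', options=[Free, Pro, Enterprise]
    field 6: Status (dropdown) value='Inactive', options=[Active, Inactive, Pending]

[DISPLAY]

              ┠───────────────────
              ┃> Notes:      [    
              ┃  Name:       [    
              ┃  Public:     [x]  
              ┃  Address:    [    
              ┃  Phone:      [    
              ┃  Plan:       (●) F
              ┃  Status:     [Inac
              ┃                   
              ┃                   
              ┃                   
              ┃                   
              ┃                   
              ┗━━━━━━━━━━━━━━━━━━━


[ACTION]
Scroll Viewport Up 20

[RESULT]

                 ┏━━━━━━━━━━━━━━━━
              ┏━━━━━━━━━━━━━━━━━━━
              ┃ FormWidget        
              ┠───────────────────
              ┃> Notes:      [    
              ┃  Name:       [    
              ┃  Public:     [x]  
              ┃  Address:    [    
              ┃  Phone:      [    
              ┃  Plan:       (●) F
              ┃  Status:     [Inac
              ┃                   
              ┃                   
              ┃                   


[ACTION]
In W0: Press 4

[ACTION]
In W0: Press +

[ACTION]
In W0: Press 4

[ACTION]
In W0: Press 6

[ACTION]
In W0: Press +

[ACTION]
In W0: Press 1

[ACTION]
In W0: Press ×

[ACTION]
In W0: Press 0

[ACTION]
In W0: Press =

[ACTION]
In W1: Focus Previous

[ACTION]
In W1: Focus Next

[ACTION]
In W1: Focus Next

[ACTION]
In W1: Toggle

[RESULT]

                 ┏━━━━━━━━━━━━━━━━
              ┏━━━━━━━━━━━━━━━━━━━
              ┃ FormWidget        
              ┠───────────────────
              ┃  Notes:      [    
              ┃> Name:       [    
              ┃  Public:     [x]  
              ┃  Address:    [    
              ┃  Phone:      [    
              ┃  Plan:       (●) F
              ┃  Status:     [Inac
              ┃                   
              ┃                   
              ┃                   


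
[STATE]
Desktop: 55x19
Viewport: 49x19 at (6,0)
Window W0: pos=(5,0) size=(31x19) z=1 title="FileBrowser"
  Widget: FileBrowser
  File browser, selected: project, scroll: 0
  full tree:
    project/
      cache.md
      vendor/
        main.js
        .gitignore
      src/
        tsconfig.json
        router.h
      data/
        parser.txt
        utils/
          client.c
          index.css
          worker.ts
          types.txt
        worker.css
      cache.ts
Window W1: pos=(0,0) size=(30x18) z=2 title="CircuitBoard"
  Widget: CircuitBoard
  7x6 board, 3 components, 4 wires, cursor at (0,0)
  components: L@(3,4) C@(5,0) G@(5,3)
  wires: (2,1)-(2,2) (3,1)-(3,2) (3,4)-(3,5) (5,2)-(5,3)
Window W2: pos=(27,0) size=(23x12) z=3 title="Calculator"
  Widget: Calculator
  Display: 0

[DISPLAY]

━━━━━━━━━━━━━━━━━━━━━┏━━━━━━━━━━━━━━━━━━━━━┓     
uitBoard             ┃ Calculator          ┃     
─────────────────────┠─────────────────────┨     
1 2 3 4 5 6          ┃                    0┃     
]                    ┃┌───┬───┬───┬───┐    ┃     
                     ┃│ 7 │ 8 │ 9 │ ÷ │    ┃     
                     ┃├───┼───┼───┼───┤    ┃     
                     ┃│ 4 │ 5 │ 6 │ × │    ┃     
   · ─ ·             ┃├───┼───┼───┼───┤    ┃     
                     ┃│ 1 │ 2 │ 3 │ - │    ┃     
   · ─ ·       L ─ · ┃└───┴───┴───┴───┘    ┃     
                     ┗━━━━━━━━━━━━━━━━━━━━━┛     
                       ┃     ┃                   
                       ┃     ┃                   
       · ─ G           ┃     ┃                   
r: (0,0)               ┃     ┃                   
                       ┃     ┃                   
━━━━━━━━━━━━━━━━━━━━━━━┛     ┃                   
━━━━━━━━━━━━━━━━━━━━━━━━━━━━━┛                   


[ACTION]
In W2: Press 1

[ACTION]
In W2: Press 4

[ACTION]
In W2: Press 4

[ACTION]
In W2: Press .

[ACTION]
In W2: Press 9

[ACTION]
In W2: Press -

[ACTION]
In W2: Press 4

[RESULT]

━━━━━━━━━━━━━━━━━━━━━┏━━━━━━━━━━━━━━━━━━━━━┓     
uitBoard             ┃ Calculator          ┃     
─────────────────────┠─────────────────────┨     
1 2 3 4 5 6          ┃                    4┃     
]                    ┃┌───┬───┬───┬───┐    ┃     
                     ┃│ 7 │ 8 │ 9 │ ÷ │    ┃     
                     ┃├───┼───┼───┼───┤    ┃     
                     ┃│ 4 │ 5 │ 6 │ × │    ┃     
   · ─ ·             ┃├───┼───┼───┼───┤    ┃     
                     ┃│ 1 │ 2 │ 3 │ - │    ┃     
   · ─ ·       L ─ · ┃└───┴───┴───┴───┘    ┃     
                     ┗━━━━━━━━━━━━━━━━━━━━━┛     
                       ┃     ┃                   
                       ┃     ┃                   
       · ─ G           ┃     ┃                   
r: (0,0)               ┃     ┃                   
                       ┃     ┃                   
━━━━━━━━━━━━━━━━━━━━━━━┛     ┃                   
━━━━━━━━━━━━━━━━━━━━━━━━━━━━━┛                   


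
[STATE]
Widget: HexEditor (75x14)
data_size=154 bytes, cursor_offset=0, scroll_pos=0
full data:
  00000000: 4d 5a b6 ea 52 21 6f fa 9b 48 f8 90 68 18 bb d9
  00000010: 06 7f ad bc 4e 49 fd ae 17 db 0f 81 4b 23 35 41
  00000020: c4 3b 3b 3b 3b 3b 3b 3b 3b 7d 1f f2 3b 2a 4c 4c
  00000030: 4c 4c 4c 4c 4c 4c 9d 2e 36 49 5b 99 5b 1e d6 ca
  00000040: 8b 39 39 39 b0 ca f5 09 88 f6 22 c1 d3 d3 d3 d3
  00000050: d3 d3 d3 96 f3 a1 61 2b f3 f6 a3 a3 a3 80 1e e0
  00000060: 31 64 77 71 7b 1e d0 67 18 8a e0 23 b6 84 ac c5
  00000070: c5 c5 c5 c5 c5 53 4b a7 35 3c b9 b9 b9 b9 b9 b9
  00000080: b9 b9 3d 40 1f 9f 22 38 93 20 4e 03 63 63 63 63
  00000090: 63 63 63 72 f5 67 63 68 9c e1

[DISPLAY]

00000000  4D 5a b6 ea 52 21 6f fa  9b 48 f8 90 68 18 bb d9  |MZ..R!o..H..h.
00000010  06 7f ad bc 4e 49 fd ae  17 db 0f 81 4b 23 35 41  |....NI......K#
00000020  c4 3b 3b 3b 3b 3b 3b 3b  3b 7d 1f f2 3b 2a 4c 4c  |.;;;;;;;;}..;*
00000030  4c 4c 4c 4c 4c 4c 9d 2e  36 49 5b 99 5b 1e d6 ca  |LLLLLL..6I[.[.
00000040  8b 39 39 39 b0 ca f5 09  88 f6 22 c1 d3 d3 d3 d3  |.999......"...
00000050  d3 d3 d3 96 f3 a1 61 2b  f3 f6 a3 a3 a3 80 1e e0  |......a+......
00000060  31 64 77 71 7b 1e d0 67  18 8a e0 23 b6 84 ac c5  |1dwq{..g...#..
00000070  c5 c5 c5 c5 c5 53 4b a7  35 3c b9 b9 b9 b9 b9 b9  |.....SK.5<....
00000080  b9 b9 3d 40 1f 9f 22 38  93 20 4e 03 63 63 63 63  |..=@.."8. N.cc
00000090  63 63 63 72 f5 67 63 68  9c e1                    |cccr.gch..    
                                                                           
                                                                           
                                                                           
                                                                           


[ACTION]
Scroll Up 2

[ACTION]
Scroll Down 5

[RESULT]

00000050  d3 d3 d3 96 f3 a1 61 2b  f3 f6 a3 a3 a3 80 1e e0  |......a+......
00000060  31 64 77 71 7b 1e d0 67  18 8a e0 23 b6 84 ac c5  |1dwq{..g...#..
00000070  c5 c5 c5 c5 c5 53 4b a7  35 3c b9 b9 b9 b9 b9 b9  |.....SK.5<....
00000080  b9 b9 3d 40 1f 9f 22 38  93 20 4e 03 63 63 63 63  |..=@.."8. N.cc
00000090  63 63 63 72 f5 67 63 68  9c e1                    |cccr.gch..    
                                                                           
                                                                           
                                                                           
                                                                           
                                                                           
                                                                           
                                                                           
                                                                           
                                                                           


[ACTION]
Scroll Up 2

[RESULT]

00000030  4c 4c 4c 4c 4c 4c 9d 2e  36 49 5b 99 5b 1e d6 ca  |LLLLLL..6I[.[.
00000040  8b 39 39 39 b0 ca f5 09  88 f6 22 c1 d3 d3 d3 d3  |.999......"...
00000050  d3 d3 d3 96 f3 a1 61 2b  f3 f6 a3 a3 a3 80 1e e0  |......a+......
00000060  31 64 77 71 7b 1e d0 67  18 8a e0 23 b6 84 ac c5  |1dwq{..g...#..
00000070  c5 c5 c5 c5 c5 53 4b a7  35 3c b9 b9 b9 b9 b9 b9  |.....SK.5<....
00000080  b9 b9 3d 40 1f 9f 22 38  93 20 4e 03 63 63 63 63  |..=@.."8. N.cc
00000090  63 63 63 72 f5 67 63 68  9c e1                    |cccr.gch..    
                                                                           
                                                                           
                                                                           
                                                                           
                                                                           
                                                                           
                                                                           


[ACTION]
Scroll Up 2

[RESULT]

00000010  06 7f ad bc 4e 49 fd ae  17 db 0f 81 4b 23 35 41  |....NI......K#
00000020  c4 3b 3b 3b 3b 3b 3b 3b  3b 7d 1f f2 3b 2a 4c 4c  |.;;;;;;;;}..;*
00000030  4c 4c 4c 4c 4c 4c 9d 2e  36 49 5b 99 5b 1e d6 ca  |LLLLLL..6I[.[.
00000040  8b 39 39 39 b0 ca f5 09  88 f6 22 c1 d3 d3 d3 d3  |.999......"...
00000050  d3 d3 d3 96 f3 a1 61 2b  f3 f6 a3 a3 a3 80 1e e0  |......a+......
00000060  31 64 77 71 7b 1e d0 67  18 8a e0 23 b6 84 ac c5  |1dwq{..g...#..
00000070  c5 c5 c5 c5 c5 53 4b a7  35 3c b9 b9 b9 b9 b9 b9  |.....SK.5<....
00000080  b9 b9 3d 40 1f 9f 22 38  93 20 4e 03 63 63 63 63  |..=@.."8. N.cc
00000090  63 63 63 72 f5 67 63 68  9c e1                    |cccr.gch..    
                                                                           
                                                                           
                                                                           
                                                                           
                                                                           


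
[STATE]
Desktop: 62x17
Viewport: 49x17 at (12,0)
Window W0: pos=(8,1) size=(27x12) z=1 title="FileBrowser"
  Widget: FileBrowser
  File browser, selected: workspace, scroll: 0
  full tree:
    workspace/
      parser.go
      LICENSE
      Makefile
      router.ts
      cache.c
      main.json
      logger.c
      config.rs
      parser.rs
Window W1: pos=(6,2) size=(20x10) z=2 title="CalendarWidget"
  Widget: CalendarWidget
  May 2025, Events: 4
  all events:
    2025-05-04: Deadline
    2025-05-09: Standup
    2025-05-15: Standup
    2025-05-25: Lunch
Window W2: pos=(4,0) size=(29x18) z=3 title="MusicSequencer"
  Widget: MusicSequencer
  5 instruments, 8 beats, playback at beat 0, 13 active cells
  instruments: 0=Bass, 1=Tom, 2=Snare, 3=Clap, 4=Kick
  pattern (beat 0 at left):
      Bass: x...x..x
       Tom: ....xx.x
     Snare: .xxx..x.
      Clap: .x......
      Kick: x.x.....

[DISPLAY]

━━━━━━━━━━━━━━━━━━━━┓                            
equencer            ┃━┓                          
────────────────────┨ ┃                          
1234567             ┃─┨                          
···█··█             ┃ ┃                          
···██·█             ┃ ┃                          
███··█·             ┃ ┃                          
█······             ┃ ┃                          
·█·····             ┃ ┃                          
                    ┃ ┃                          
                    ┃ ┃                          
                    ┃ ┃                          
                    ┃━┛                          
                    ┃                            
                    ┃                            
                    ┃                            
                    ┃                            


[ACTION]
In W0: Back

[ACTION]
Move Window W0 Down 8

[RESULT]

━━━━━━━━━━━━━━━━━━━━┓                            
equencer            ┃                            
────────────────────┨                            
1234567             ┃                            
···█··█             ┃                            
···██·█             ┃━┓                          
███··█·             ┃ ┃                          
█······             ┃─┨                          
·█·····             ┃ ┃                          
                    ┃ ┃                          
                    ┃ ┃                          
                    ┃ ┃                          
                    ┃ ┃                          
                    ┃ ┃                          
                    ┃ ┃                          
                    ┃ ┃                          
                    ┃━┛                          


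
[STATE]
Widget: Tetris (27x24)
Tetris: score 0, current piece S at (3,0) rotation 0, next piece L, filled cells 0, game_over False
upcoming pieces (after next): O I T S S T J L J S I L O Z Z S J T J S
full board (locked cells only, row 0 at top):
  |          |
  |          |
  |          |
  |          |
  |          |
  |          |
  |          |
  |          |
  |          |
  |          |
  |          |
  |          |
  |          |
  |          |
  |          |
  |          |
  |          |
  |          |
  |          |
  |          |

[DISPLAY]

    ░░    │Next:           
   ░░     │  ▒             
          │▒▒▒             
          │                
          │                
          │                
          │Score:          
          │0               
          │                
          │                
          │                
          │                
          │                
          │                
          │                
          │                
          │                
          │                
          │                
          │                
          │                
          │                
          │                
          │                


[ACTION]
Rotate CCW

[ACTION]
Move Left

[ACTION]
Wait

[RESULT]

          │Next:           
  ░       │  ▒             
  ░░      │▒▒▒             
   ░      │                
          │                
          │                
          │Score:          
          │0               
          │                
          │                
          │                
          │                
          │                
          │                
          │                
          │                
          │                
          │                
          │                
          │                
          │                
          │                
          │                
          │                


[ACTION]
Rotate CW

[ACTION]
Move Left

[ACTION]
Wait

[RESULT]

          │Next:           
          │  ▒             
  ░░      │▒▒▒             
 ░░       │                
          │                
          │                
          │Score:          
          │0               
          │                
          │                
          │                
          │                
          │                
          │                
          │                
          │                
          │                
          │                
          │                
          │                
          │                
          │                
          │                
          │                


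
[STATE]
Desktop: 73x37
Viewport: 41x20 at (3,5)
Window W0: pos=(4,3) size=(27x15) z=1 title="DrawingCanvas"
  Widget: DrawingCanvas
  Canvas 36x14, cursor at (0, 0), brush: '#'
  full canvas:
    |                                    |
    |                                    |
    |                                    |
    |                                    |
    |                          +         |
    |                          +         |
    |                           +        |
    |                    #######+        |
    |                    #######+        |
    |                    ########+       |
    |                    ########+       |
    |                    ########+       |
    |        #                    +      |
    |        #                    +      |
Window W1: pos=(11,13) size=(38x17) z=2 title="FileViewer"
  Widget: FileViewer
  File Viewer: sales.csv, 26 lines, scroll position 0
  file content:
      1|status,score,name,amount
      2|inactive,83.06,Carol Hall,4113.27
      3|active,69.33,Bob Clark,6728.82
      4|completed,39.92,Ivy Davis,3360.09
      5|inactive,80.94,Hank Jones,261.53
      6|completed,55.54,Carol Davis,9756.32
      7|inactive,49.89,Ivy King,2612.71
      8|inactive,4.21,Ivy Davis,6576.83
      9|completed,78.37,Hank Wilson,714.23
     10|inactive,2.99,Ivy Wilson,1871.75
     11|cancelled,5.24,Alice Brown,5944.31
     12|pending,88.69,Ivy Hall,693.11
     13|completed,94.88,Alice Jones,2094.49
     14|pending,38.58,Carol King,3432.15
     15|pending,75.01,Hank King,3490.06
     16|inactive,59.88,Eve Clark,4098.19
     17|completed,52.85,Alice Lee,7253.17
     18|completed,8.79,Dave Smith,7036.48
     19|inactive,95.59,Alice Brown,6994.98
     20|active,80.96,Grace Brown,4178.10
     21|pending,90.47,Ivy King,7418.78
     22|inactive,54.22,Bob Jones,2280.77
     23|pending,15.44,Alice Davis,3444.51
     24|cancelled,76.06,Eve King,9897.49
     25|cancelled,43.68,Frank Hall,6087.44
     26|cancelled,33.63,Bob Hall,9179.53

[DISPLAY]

 ┠─────────────────────────┨             
 ┃+                        ┃             
 ┃                         ┃             
 ┃                         ┃             
 ┃                         ┃             
 ┃                         ┃             
 ┃                         ┃             
 ┃                         ┃             
 ┃      ┏━━━━━━━━━━━━━━━━━━━━━━━━━━━━━━━━
 ┃      ┃ FileViewer                     
 ┃      ┠────────────────────────────────
 ┃      ┃status,score,name,amount        
 ┗━━━━━━┃inactive,83.06,Carol Hall,4113.2
        ┃active,69.33,Bob Clark,6728.82  
        ┃completed,39.92,Ivy Davis,3360.0
        ┃inactive,80.94,Hank Jones,261.53
        ┃completed,55.54,Carol Davis,9756
        ┃inactive,49.89,Ivy King,2612.71 
        ┃inactive,4.21,Ivy Davis,6576.83 
        ┃completed,78.37,Hank Wilson,714.


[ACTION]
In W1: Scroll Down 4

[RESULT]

 ┠─────────────────────────┨             
 ┃+                        ┃             
 ┃                         ┃             
 ┃                         ┃             
 ┃                         ┃             
 ┃                         ┃             
 ┃                         ┃             
 ┃                         ┃             
 ┃      ┏━━━━━━━━━━━━━━━━━━━━━━━━━━━━━━━━
 ┃      ┃ FileViewer                     
 ┃      ┠────────────────────────────────
 ┃      ┃inactive,80.94,Hank Jones,261.53
 ┗━━━━━━┃completed,55.54,Carol Davis,9756
        ┃inactive,49.89,Ivy King,2612.71 
        ┃inactive,4.21,Ivy Davis,6576.83 
        ┃completed,78.37,Hank Wilson,714.
        ┃inactive,2.99,Ivy Wilson,1871.75
        ┃cancelled,5.24,Alice Brown,5944.
        ┃pending,88.69,Ivy Hall,693.11   
        ┃completed,94.88,Alice Jones,2094


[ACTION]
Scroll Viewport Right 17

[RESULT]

──────────┨                              
          ┃                              
          ┃                              
          ┃                              
          ┃                              
          ┃                              
          ┃                              
          ┃                              
━━━━━━━━━━━━━━━━━━━━━━━━━━━━┓            
wer                         ┃            
────────────────────────────┨            
,80.94,Hank Jones,261.53   ▲┃            
d,55.54,Carol Davis,9756.32░┃            
,49.89,Ivy King,2612.71    ░┃            
,4.21,Ivy Davis,6576.83    ░┃            
d,78.37,Hank Wilson,714.23 █┃            
,2.99,Ivy Wilson,1871.75   ░┃            
d,5.24,Alice Brown,5944.31 ░┃            
88.69,Ivy Hall,693.11      ░┃            
d,94.88,Alice Jones,2094.49░┃            


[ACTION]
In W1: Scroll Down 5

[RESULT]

──────────┨                              
          ┃                              
          ┃                              
          ┃                              
          ┃                              
          ┃                              
          ┃                              
          ┃                              
━━━━━━━━━━━━━━━━━━━━━━━━━━━━┓            
wer                         ┃            
────────────────────────────┨            
,2.99,Ivy Wilson,1871.75   ▲┃            
d,5.24,Alice Brown,5944.31 ░┃            
88.69,Ivy Hall,693.11      ░┃            
d,94.88,Alice Jones,2094.49░┃            
38.58,Carol King,3432.15   ░┃            
75.01,Hank King,3490.06    ░┃            
,59.88,Eve Clark,4098.19   ░┃            
d,52.85,Alice Lee,7253.17  ░┃            
d,8.79,Dave Smith,7036.48  █┃            


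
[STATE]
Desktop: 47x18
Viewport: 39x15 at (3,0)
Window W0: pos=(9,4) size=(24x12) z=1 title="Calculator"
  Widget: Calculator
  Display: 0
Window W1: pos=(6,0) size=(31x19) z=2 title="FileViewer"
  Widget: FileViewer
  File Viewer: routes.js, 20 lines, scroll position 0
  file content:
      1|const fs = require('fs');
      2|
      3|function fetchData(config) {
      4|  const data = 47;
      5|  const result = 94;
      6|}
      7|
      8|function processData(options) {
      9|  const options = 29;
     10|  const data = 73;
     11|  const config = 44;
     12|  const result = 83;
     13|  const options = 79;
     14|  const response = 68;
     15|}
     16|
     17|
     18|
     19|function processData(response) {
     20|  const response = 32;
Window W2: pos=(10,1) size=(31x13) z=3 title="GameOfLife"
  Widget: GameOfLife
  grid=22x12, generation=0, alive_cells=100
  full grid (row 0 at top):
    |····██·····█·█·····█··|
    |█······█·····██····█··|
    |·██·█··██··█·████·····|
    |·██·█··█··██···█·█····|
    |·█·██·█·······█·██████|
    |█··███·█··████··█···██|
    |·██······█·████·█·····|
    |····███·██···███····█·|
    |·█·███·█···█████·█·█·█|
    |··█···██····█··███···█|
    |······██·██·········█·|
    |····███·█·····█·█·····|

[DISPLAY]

   ┏━━━━━━━━━━━━━━━━━━━━━━━━━━━━━┓     
   ┃ Fi┏━━━━━━━━━━━━━━━━━━━━━━━━━━━━━┓ 
   ┠───┃ GameOfLife                  ┃ 
   ┃con┠─────────────────────────────┨ 
   ┃   ┃Gen: 0                       ┃ 
   ┃fun┃·██·█··██··█·████·····       ┃ 
   ┃  c┃·██·█··█··██···█·█····       ┃ 
   ┃  c┃·█·██·█·······█·██████       ┃ 
   ┃}  ┃█··███·█··████··█···██       ┃ 
   ┃   ┃·██······█·████·█·····       ┃ 
   ┃fun┃····███·██···███····█·       ┃ 
   ┃  c┃·█·███·█···█████·█·█·█       ┃ 
   ┃  c┃··█···██····█··███···█       ┃ 
   ┃  c┗━━━━━━━━━━━━━━━━━━━━━━━━━━━━━┛ 
   ┃  const result = 83;        ░┃     


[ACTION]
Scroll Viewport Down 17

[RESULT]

   ┃con┠─────────────────────────────┨ 
   ┃   ┃Gen: 0                       ┃ 
   ┃fun┃·██·█··██··█·████·····       ┃ 
   ┃  c┃·██·█··█··██···█·█····       ┃ 
   ┃  c┃·█·██·█·······█·██████       ┃ 
   ┃}  ┃█··███·█··████··█···██       ┃ 
   ┃   ┃·██······█·████·█·····       ┃ 
   ┃fun┃····███·██···███····█·       ┃ 
   ┃  c┃·█·███·█···█████·█·█·█       ┃ 
   ┃  c┃··█···██····█··███···█       ┃ 
   ┃  c┗━━━━━━━━━━━━━━━━━━━━━━━━━━━━━┛ 
   ┃  const result = 83;        ░┃     
   ┃  const options = 79;       ░┃     
   ┃  const response = 68;      ░┃     
   ┃}                           ▼┃     


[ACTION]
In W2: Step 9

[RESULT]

   ┃con┠─────────────────────────────┨ 
   ┃   ┃Gen: 9                       ┃ 
   ┃fun┃···█·····█·██···███·██       ┃ 
   ┃  c┃█·██·····█·█····███··█       ┃ 
   ┃  c┃·█·····█··██·····██··█       ┃ 
   ┃}  ┃··············███·██·█       ┃ 
   ┃   ┃········█·██··█·····█·       ┃ 
   ┃fun┃····█████··█··███·····       ┃ 
   ┃  c┃···█·██·███···········       ┃ 
   ┃  c┃··██···█··············       ┃ 
   ┃  c┗━━━━━━━━━━━━━━━━━━━━━━━━━━━━━┛ 
   ┃  const result = 83;        ░┃     
   ┃  const options = 79;       ░┃     
   ┃  const response = 68;      ░┃     
   ┃}                           ▼┃     


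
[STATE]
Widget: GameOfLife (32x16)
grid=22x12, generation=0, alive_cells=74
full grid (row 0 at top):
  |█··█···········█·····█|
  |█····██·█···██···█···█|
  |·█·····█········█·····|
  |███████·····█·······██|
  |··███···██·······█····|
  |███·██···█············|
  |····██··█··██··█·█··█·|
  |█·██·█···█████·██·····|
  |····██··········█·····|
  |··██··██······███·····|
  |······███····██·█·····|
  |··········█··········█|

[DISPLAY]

Gen: 0                          
█··█···········█·····█          
█····██·█···██···█···█          
·█·····█········█·····          
███████·····█·······██          
··███···██·······█····          
███·██···█············          
····██··█··██··█·█··█·          
█·██·█···█████·██·····          
····██··········█·····          
··██··██······███·····          
······███····██·█·····          
··········█··········█          
                                
                                
                                


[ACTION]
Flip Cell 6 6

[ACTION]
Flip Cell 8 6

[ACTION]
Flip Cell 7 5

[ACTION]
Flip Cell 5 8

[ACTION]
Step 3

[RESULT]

Gen: 3                          
······················          
······█···············          
·····█················          
██····················          
······················          
██·······█····█·······          
·██··█····█····█······          
·███····█·············          
·····███···█·····██···          
···████·██·██··█······          
·······███·····███····          
······················          
                                
                                
                                


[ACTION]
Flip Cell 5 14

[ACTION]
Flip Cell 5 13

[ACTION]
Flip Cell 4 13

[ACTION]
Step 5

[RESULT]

Gen: 8                          
······················          
······················          
······················          
······················          
··██··················          
······················          
·█··█·················          
····█···█·············          
··█·········██········          
··········█·██████····          
···██····███████·█····          
·········█·····███····          
                                
                                
                                


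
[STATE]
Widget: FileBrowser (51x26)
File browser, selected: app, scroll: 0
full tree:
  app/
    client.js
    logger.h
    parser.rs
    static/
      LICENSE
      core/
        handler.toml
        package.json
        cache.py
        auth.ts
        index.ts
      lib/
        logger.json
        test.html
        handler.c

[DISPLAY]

> [-] app/                                         
    client.js                                      
    logger.h                                       
    parser.rs                                      
    [+] static/                                    
                                                   
                                                   
                                                   
                                                   
                                                   
                                                   
                                                   
                                                   
                                                   
                                                   
                                                   
                                                   
                                                   
                                                   
                                                   
                                                   
                                                   
                                                   
                                                   
                                                   
                                                   


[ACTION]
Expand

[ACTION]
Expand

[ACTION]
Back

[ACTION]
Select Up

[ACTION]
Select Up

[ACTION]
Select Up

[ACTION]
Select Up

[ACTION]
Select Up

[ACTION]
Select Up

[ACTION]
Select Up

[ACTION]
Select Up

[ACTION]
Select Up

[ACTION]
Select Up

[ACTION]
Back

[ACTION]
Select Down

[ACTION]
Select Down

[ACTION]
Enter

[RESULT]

  [-] app/                                         
    client.js                                      
  > logger.h                                       
    parser.rs                                      
    [+] static/                                    
                                                   
                                                   
                                                   
                                                   
                                                   
                                                   
                                                   
                                                   
                                                   
                                                   
                                                   
                                                   
                                                   
                                                   
                                                   
                                                   
                                                   
                                                   
                                                   
                                                   
                                                   
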